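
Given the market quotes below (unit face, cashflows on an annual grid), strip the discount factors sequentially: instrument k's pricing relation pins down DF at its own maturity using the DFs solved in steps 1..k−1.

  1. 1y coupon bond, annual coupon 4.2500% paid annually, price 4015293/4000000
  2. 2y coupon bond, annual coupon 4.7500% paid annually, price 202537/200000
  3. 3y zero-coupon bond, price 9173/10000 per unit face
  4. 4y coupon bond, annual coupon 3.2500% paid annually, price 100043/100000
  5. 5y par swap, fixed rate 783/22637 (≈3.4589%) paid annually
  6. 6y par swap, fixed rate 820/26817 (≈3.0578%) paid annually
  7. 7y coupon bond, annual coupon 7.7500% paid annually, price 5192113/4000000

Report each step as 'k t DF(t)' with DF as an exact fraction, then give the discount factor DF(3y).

1 1 9629/10000
2 2 9231/10000
3 3 9173/10000
4 4 8807/10000
5 5 4217/5000
6 6 209/250
7 7 8189/10000
DF(3y) = 9173/10000 ≈ 0.917300

step 1 [1y] bond c/1=17/400: DF=(4015293/4000000 − 17/400·(0))/(1+17/400) = 9629/10000 ≈ 0.962900
step 2 [2y] bond c/1=19/400: DF=(202537/200000 − 19/400·(0.962900))/(1+19/400) = 9231/10000 ≈ 0.923100
step 3 [3y] zero: DF = P = 9173/10000 ≈ 0.917300
step 4 [4y] bond c/1=13/400: DF=(100043/100000 − 13/400·(0.962900+0.923100+0.917300))/(1+13/400) = 8807/10000 ≈ 0.880700
step 5 [5y] swap r/1=783/22637: DF=(1 − 783/22637·(0.962900+0.923100+0.917300+0.880700))/(1+783/22637) = 4217/5000 ≈ 0.843400
step 6 [6y] swap r/1=820/26817: DF=(1 − 820/26817·(0.962900+0.923100+0.917300+0.880700+0.843400))/(1+820/26817) = 209/250 ≈ 0.836000
step 7 [7y] bond c/1=31/400: DF=(5192113/4000000 − 31/400·(0.962900+0.923100+0.917300+0.880700+0.843400+0.836000))/(1+31/400) = 8189/10000 ≈ 0.818900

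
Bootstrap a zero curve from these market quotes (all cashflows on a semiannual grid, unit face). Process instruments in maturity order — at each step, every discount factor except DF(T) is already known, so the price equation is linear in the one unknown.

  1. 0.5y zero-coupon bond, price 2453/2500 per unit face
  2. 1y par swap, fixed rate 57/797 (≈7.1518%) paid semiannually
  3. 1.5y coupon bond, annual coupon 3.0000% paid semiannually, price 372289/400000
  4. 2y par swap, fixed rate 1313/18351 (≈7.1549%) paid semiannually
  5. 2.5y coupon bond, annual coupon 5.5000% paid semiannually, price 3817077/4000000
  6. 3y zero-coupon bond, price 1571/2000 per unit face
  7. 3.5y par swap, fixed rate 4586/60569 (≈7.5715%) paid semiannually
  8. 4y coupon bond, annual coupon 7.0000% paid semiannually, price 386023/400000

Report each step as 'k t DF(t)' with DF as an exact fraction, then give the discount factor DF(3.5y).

step 1 [0.5y] zero: DF = P = 2453/2500 ≈ 0.981200
step 2 [1y] swap r/2=57/1594: DF=(1 − 57/1594·(0.981200))/(1+57/1594) = 2329/2500 ≈ 0.931600
step 3 [1.5y] bond c/2=3/200: DF=(372289/400000 − 3/200·(0.981200+0.931600))/(1+3/200) = 8887/10000 ≈ 0.888700
step 4 [2y] swap r/2=1313/36702: DF=(1 − 1313/36702·(0.981200+0.931600+0.888700))/(1+1313/36702) = 8687/10000 ≈ 0.868700
step 5 [2.5y] bond c/2=11/400: DF=(3817077/4000000 − 11/400·(0.981200+0.931600+0.888700+0.868700))/(1+11/400) = 1661/2000 ≈ 0.830500
step 6 [3y] zero: DF = P = 1571/2000 ≈ 0.785500
step 7 [3.5y] swap r/2=2293/60569: DF=(1 − 2293/60569·(0.981200+0.931600+0.888700+0.868700+0.830500+0.785500))/(1+2293/60569) = 7707/10000 ≈ 0.770700
step 8 [4y] bond c/2=7/200: DF=(386023/400000 − 7/200·(0.981200+0.931600+0.888700+0.868700+0.830500+0.785500+0.770700))/(1+7/200) = 1819/2500 ≈ 0.727600

1 1/2 2453/2500
2 1 2329/2500
3 3/2 8887/10000
4 2 8687/10000
5 5/2 1661/2000
6 3 1571/2000
7 7/2 7707/10000
8 4 1819/2500
DF(3.5y) = 7707/10000 ≈ 0.770700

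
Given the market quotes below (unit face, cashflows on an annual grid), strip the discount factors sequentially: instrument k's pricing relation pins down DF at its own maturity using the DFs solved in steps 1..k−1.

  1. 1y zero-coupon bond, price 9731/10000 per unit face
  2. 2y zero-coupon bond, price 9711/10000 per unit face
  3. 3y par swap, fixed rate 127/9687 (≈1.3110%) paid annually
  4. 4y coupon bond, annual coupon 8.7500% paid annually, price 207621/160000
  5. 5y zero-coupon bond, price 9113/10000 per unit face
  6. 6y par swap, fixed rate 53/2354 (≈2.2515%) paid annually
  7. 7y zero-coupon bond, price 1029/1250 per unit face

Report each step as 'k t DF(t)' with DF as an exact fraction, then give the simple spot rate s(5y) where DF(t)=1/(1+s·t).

1 1 9731/10000
2 2 9711/10000
3 3 9619/10000
4 4 4797/5000
5 5 9113/10000
6 6 1091/1250
7 7 1029/1250
s(5y) = (1/(9113/10000) − 1)/(5) = 887/45565 ≈ 1.9467%

step 1 [1y] zero: DF = P = 9731/10000 ≈ 0.973100
step 2 [2y] zero: DF = P = 9711/10000 ≈ 0.971100
step 3 [3y] swap r/1=127/9687: DF=(1 − 127/9687·(0.973100+0.971100))/(1+127/9687) = 9619/10000 ≈ 0.961900
step 4 [4y] bond c/1=7/80: DF=(207621/160000 − 7/80·(0.973100+0.971100+0.961900))/(1+7/80) = 4797/5000 ≈ 0.959400
step 5 [5y] zero: DF = P = 9113/10000 ≈ 0.911300
step 6 [6y] swap r/1=53/2354: DF=(1 − 53/2354·(0.973100+0.971100+0.961900+0.959400+0.911300))/(1+53/2354) = 1091/1250 ≈ 0.872800
step 7 [7y] zero: DF = P = 1029/1250 ≈ 0.823200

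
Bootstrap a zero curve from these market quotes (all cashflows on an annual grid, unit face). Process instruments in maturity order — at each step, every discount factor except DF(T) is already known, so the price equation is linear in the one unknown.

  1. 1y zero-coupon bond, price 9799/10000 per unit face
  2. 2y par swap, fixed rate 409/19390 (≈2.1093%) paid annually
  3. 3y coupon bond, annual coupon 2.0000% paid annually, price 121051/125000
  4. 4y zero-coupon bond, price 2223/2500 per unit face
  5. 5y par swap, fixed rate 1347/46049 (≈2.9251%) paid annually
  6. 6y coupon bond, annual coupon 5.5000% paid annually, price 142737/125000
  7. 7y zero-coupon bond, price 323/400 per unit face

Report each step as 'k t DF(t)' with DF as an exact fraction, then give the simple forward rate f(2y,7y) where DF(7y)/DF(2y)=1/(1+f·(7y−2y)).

1 1 9799/10000
2 2 9591/10000
3 3 4557/5000
4 4 2223/2500
5 5 8653/10000
6 6 8423/10000
7 7 323/400
f(2y,7y) = ((9591/10000)/(323/400) − 1)/(5) = 1516/40375 ≈ 3.7548%

step 1 [1y] zero: DF = P = 9799/10000 ≈ 0.979900
step 2 [2y] swap r/1=409/19390: DF=(1 − 409/19390·(0.979900))/(1+409/19390) = 9591/10000 ≈ 0.959100
step 3 [3y] bond c/1=1/50: DF=(121051/125000 − 1/50·(0.979900+0.959100))/(1+1/50) = 4557/5000 ≈ 0.911400
step 4 [4y] zero: DF = P = 2223/2500 ≈ 0.889200
step 5 [5y] swap r/1=1347/46049: DF=(1 − 1347/46049·(0.979900+0.959100+0.911400+0.889200))/(1+1347/46049) = 8653/10000 ≈ 0.865300
step 6 [6y] bond c/1=11/200: DF=(142737/125000 − 11/200·(0.979900+0.959100+0.911400+0.889200+0.865300))/(1+11/200) = 8423/10000 ≈ 0.842300
step 7 [7y] zero: DF = P = 323/400 ≈ 0.807500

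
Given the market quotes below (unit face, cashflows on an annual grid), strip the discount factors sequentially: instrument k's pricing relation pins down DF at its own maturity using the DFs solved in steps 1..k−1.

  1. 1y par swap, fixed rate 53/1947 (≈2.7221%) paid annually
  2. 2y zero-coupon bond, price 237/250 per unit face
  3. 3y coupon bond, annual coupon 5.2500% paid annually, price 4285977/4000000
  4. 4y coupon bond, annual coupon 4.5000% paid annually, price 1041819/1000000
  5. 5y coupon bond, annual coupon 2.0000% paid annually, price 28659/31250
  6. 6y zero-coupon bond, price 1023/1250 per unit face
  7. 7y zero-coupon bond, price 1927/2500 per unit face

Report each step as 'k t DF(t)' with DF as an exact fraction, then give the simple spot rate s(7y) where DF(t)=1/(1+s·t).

step 1 [1y] swap r/1=53/1947: DF=(1 − 53/1947·(0))/(1+53/1947) = 1947/2000 ≈ 0.973500
step 2 [2y] zero: DF = P = 237/250 ≈ 0.948000
step 3 [3y] bond c/1=21/400: DF=(4285977/4000000 − 21/400·(0.973500+0.948000))/(1+21/400) = 4611/5000 ≈ 0.922200
step 4 [4y] bond c/1=9/200: DF=(1041819/1000000 − 9/200·(0.973500+0.948000+0.922200))/(1+9/200) = 1749/2000 ≈ 0.874500
step 5 [5y] bond c/1=1/50: DF=(28659/31250 − 1/50·(0.973500+0.948000+0.922200+0.874500))/(1+1/50) = 4131/5000 ≈ 0.826200
step 6 [6y] zero: DF = P = 1023/1250 ≈ 0.818400
step 7 [7y] zero: DF = P = 1927/2500 ≈ 0.770800

1 1 1947/2000
2 2 237/250
3 3 4611/5000
4 4 1749/2000
5 5 4131/5000
6 6 1023/1250
7 7 1927/2500
s(7y) = (1/(1927/2500) − 1)/(7) = 573/13489 ≈ 4.2479%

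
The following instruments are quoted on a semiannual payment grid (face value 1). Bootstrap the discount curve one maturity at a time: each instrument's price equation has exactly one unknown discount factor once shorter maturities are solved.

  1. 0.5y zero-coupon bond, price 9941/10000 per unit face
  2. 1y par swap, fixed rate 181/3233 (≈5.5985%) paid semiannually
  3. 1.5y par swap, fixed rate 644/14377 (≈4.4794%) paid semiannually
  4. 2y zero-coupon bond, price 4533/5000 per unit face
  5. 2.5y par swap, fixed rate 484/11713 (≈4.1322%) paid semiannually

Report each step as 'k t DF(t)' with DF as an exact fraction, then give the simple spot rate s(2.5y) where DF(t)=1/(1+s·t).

1 1/2 9941/10000
2 1 9457/10000
3 3/2 2339/2500
4 2 4533/5000
5 5/2 1129/1250
s(2.5y) = (1/(1129/1250) − 1)/(5/2) = 242/5645 ≈ 4.2870%

step 1 [0.5y] zero: DF = P = 9941/10000 ≈ 0.994100
step 2 [1y] swap r/2=181/6466: DF=(1 − 181/6466·(0.994100))/(1+181/6466) = 9457/10000 ≈ 0.945700
step 3 [1.5y] swap r/2=322/14377: DF=(1 − 322/14377·(0.994100+0.945700))/(1+322/14377) = 2339/2500 ≈ 0.935600
step 4 [2y] zero: DF = P = 4533/5000 ≈ 0.906600
step 5 [2.5y] swap r/2=242/11713: DF=(1 − 242/11713·(0.994100+0.945700+0.935600+0.906600))/(1+242/11713) = 1129/1250 ≈ 0.903200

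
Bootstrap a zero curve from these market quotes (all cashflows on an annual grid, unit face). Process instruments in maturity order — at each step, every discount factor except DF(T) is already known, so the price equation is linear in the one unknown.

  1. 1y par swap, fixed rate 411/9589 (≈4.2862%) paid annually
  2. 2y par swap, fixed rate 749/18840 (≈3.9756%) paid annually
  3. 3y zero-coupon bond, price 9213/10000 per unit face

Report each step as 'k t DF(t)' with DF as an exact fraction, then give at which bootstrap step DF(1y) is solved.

1 1 9589/10000
2 2 9251/10000
3 3 9213/10000
DF(1y) is solved at step 1

step 1 [1y] swap r/1=411/9589: DF=(1 − 411/9589·(0))/(1+411/9589) = 9589/10000 ≈ 0.958900
step 2 [2y] swap r/1=749/18840: DF=(1 − 749/18840·(0.958900))/(1+749/18840) = 9251/10000 ≈ 0.925100
step 3 [3y] zero: DF = P = 9213/10000 ≈ 0.921300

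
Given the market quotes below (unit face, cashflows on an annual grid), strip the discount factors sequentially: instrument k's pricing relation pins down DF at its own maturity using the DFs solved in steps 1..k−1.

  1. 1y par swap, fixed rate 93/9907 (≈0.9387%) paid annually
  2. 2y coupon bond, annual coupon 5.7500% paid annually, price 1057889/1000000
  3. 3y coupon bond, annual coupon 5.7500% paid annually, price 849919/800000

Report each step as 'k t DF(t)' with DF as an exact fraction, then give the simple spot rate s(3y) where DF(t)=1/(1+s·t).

1 1 9907/10000
2 2 1893/2000
3 3 8993/10000
s(3y) = (1/(8993/10000) − 1)/(3) = 1007/26979 ≈ 3.7325%

step 1 [1y] swap r/1=93/9907: DF=(1 − 93/9907·(0))/(1+93/9907) = 9907/10000 ≈ 0.990700
step 2 [2y] bond c/1=23/400: DF=(1057889/1000000 − 23/400·(0.990700))/(1+23/400) = 1893/2000 ≈ 0.946500
step 3 [3y] bond c/1=23/400: DF=(849919/800000 − 23/400·(0.990700+0.946500))/(1+23/400) = 8993/10000 ≈ 0.899300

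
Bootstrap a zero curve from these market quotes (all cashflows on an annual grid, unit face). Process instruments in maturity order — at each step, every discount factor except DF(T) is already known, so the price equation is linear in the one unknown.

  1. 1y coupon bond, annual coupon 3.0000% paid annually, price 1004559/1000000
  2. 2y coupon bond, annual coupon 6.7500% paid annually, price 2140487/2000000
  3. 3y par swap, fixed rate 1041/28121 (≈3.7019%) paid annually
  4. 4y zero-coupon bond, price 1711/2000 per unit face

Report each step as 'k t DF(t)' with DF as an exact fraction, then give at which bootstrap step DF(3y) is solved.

step 1 [1y] bond c/1=3/100: DF=(1004559/1000000 − 3/100·(0))/(1+3/100) = 9753/10000 ≈ 0.975300
step 2 [2y] bond c/1=27/400: DF=(2140487/2000000 − 27/400·(0.975300))/(1+27/400) = 9409/10000 ≈ 0.940900
step 3 [3y] swap r/1=1041/28121: DF=(1 − 1041/28121·(0.975300+0.940900))/(1+1041/28121) = 8959/10000 ≈ 0.895900
step 4 [4y] zero: DF = P = 1711/2000 ≈ 0.855500

1 1 9753/10000
2 2 9409/10000
3 3 8959/10000
4 4 1711/2000
DF(3y) is solved at step 3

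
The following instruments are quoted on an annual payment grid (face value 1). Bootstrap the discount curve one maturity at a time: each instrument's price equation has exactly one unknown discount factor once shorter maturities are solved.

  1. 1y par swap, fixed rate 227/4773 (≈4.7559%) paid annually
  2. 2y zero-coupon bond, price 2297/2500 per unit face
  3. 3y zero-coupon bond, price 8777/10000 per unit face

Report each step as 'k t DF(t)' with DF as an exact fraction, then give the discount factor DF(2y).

step 1 [1y] swap r/1=227/4773: DF=(1 − 227/4773·(0))/(1+227/4773) = 4773/5000 ≈ 0.954600
step 2 [2y] zero: DF = P = 2297/2500 ≈ 0.918800
step 3 [3y] zero: DF = P = 8777/10000 ≈ 0.877700

1 1 4773/5000
2 2 2297/2500
3 3 8777/10000
DF(2y) = 2297/2500 ≈ 0.918800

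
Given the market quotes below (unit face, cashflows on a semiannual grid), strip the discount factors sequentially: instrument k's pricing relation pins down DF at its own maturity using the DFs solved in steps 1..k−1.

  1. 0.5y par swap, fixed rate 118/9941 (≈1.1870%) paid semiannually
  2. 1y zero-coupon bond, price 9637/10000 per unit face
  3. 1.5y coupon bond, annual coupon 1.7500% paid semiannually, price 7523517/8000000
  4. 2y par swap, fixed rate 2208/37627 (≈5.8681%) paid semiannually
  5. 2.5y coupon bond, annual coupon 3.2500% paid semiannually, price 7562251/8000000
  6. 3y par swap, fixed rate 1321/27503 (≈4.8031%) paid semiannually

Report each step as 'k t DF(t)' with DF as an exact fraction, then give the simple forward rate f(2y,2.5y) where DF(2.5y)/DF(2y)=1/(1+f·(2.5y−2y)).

step 1 [0.5y] swap r/2=59/9941: DF=(1 − 59/9941·(0))/(1+59/9941) = 9941/10000 ≈ 0.994100
step 2 [1y] zero: DF = P = 9637/10000 ≈ 0.963700
step 3 [1.5y] bond c/2=7/800: DF=(7523517/8000000 − 7/800·(0.994100+0.963700))/(1+7/800) = 9153/10000 ≈ 0.915300
step 4 [2y] swap r/2=1104/37627: DF=(1 − 1104/37627·(0.994100+0.963700+0.915300))/(1+1104/37627) = 556/625 ≈ 0.889600
step 5 [2.5y] bond c/2=13/800: DF=(7562251/8000000 − 13/800·(0.994100+0.963700+0.915300+0.889600))/(1+13/800) = 87/100 ≈ 0.870000
step 6 [3y] swap r/2=1321/55006: DF=(1 − 1321/55006·(0.994100+0.963700+0.915300+0.889600+0.870000))/(1+1321/55006) = 8679/10000 ≈ 0.867900

1 1/2 9941/10000
2 1 9637/10000
3 3/2 9153/10000
4 2 556/625
5 5/2 87/100
6 3 8679/10000
f(2y,2.5y) = ((556/625)/(87/100) − 1)/(1/2) = 98/2175 ≈ 4.5057%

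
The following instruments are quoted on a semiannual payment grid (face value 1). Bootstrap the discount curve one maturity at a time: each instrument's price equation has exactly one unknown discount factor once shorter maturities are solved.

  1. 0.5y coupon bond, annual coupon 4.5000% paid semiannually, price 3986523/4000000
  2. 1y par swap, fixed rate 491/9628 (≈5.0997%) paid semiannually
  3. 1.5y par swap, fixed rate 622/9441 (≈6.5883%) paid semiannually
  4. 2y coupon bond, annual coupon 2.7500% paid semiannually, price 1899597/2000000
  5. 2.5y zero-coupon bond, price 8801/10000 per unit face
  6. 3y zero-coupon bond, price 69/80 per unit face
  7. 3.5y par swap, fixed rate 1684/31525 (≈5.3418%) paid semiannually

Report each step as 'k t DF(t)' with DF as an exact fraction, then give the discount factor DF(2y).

1 1/2 9747/10000
2 1 9509/10000
3 3/2 9067/10000
4 2 1797/2000
5 5/2 8801/10000
6 3 69/80
7 7/2 2079/2500
DF(2y) = 1797/2000 ≈ 0.898500

step 1 [0.5y] bond c/2=9/400: DF=(3986523/4000000 − 9/400·(0))/(1+9/400) = 9747/10000 ≈ 0.974700
step 2 [1y] swap r/2=491/19256: DF=(1 − 491/19256·(0.974700))/(1+491/19256) = 9509/10000 ≈ 0.950900
step 3 [1.5y] swap r/2=311/9441: DF=(1 − 311/9441·(0.974700+0.950900))/(1+311/9441) = 9067/10000 ≈ 0.906700
step 4 [2y] bond c/2=11/800: DF=(1899597/2000000 − 11/800·(0.974700+0.950900+0.906700))/(1+11/800) = 1797/2000 ≈ 0.898500
step 5 [2.5y] zero: DF = P = 8801/10000 ≈ 0.880100
step 6 [3y] zero: DF = P = 69/80 ≈ 0.862500
step 7 [3.5y] swap r/2=842/31525: DF=(1 − 842/31525·(0.974700+0.950900+0.906700+0.898500+0.880100+0.862500))/(1+842/31525) = 2079/2500 ≈ 0.831600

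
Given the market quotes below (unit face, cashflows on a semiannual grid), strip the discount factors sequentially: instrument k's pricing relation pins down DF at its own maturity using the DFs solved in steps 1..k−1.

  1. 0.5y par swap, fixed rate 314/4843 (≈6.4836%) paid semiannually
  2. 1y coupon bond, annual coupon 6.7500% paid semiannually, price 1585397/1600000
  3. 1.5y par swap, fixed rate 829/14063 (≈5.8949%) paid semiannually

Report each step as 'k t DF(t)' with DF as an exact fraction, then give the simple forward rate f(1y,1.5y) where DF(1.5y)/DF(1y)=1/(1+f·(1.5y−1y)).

1 1/2 4843/5000
2 1 9269/10000
3 3/2 9171/10000
f(1y,1.5y) = ((9269/10000)/(9171/10000) − 1)/(1/2) = 196/9171 ≈ 2.1372%

step 1 [0.5y] swap r/2=157/4843: DF=(1 − 157/4843·(0))/(1+157/4843) = 4843/5000 ≈ 0.968600
step 2 [1y] bond c/2=27/800: DF=(1585397/1600000 − 27/800·(0.968600))/(1+27/800) = 9269/10000 ≈ 0.926900
step 3 [1.5y] swap r/2=829/28126: DF=(1 − 829/28126·(0.968600+0.926900))/(1+829/28126) = 9171/10000 ≈ 0.917100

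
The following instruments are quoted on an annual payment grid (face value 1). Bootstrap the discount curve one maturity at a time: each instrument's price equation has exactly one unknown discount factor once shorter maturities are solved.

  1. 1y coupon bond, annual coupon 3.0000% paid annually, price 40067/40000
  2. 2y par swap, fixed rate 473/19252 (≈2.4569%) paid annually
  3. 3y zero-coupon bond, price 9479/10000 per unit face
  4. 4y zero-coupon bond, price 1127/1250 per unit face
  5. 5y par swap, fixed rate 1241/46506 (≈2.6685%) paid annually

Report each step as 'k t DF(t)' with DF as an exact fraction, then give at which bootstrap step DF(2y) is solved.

step 1 [1y] bond c/1=3/100: DF=(40067/40000 − 3/100·(0))/(1+3/100) = 389/400 ≈ 0.972500
step 2 [2y] swap r/1=473/19252: DF=(1 − 473/19252·(0.972500))/(1+473/19252) = 9527/10000 ≈ 0.952700
step 3 [3y] zero: DF = P = 9479/10000 ≈ 0.947900
step 4 [4y] zero: DF = P = 1127/1250 ≈ 0.901600
step 5 [5y] swap r/1=1241/46506: DF=(1 − 1241/46506·(0.972500+0.952700+0.947900+0.901600))/(1+1241/46506) = 8759/10000 ≈ 0.875900

1 1 389/400
2 2 9527/10000
3 3 9479/10000
4 4 1127/1250
5 5 8759/10000
DF(2y) is solved at step 2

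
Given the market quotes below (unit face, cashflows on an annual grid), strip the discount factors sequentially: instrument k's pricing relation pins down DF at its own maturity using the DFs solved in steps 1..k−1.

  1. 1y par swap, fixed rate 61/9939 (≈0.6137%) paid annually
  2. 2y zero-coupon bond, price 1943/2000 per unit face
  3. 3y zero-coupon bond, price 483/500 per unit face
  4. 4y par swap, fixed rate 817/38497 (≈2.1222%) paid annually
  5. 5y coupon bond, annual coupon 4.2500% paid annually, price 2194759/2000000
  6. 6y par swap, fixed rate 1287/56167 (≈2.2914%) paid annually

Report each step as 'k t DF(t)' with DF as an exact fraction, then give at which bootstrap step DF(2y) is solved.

1 1 9939/10000
2 2 1943/2000
3 3 483/500
4 4 9183/10000
5 5 8957/10000
6 6 8713/10000
DF(2y) is solved at step 2

step 1 [1y] swap r/1=61/9939: DF=(1 − 61/9939·(0))/(1+61/9939) = 9939/10000 ≈ 0.993900
step 2 [2y] zero: DF = P = 1943/2000 ≈ 0.971500
step 3 [3y] zero: DF = P = 483/500 ≈ 0.966000
step 4 [4y] swap r/1=817/38497: DF=(1 − 817/38497·(0.993900+0.971500+0.966000))/(1+817/38497) = 9183/10000 ≈ 0.918300
step 5 [5y] bond c/1=17/400: DF=(2194759/2000000 − 17/400·(0.993900+0.971500+0.966000+0.918300))/(1+17/400) = 8957/10000 ≈ 0.895700
step 6 [6y] swap r/1=1287/56167: DF=(1 − 1287/56167·(0.993900+0.971500+0.966000+0.918300+0.895700))/(1+1287/56167) = 8713/10000 ≈ 0.871300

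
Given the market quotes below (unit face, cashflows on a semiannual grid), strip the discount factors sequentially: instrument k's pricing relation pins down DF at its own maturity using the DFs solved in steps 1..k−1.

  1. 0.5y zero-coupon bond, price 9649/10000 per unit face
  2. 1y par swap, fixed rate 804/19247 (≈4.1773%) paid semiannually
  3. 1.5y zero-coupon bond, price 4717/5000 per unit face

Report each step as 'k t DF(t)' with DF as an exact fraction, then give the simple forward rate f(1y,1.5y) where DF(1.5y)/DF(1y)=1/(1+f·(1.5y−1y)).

step 1 [0.5y] zero: DF = P = 9649/10000 ≈ 0.964900
step 2 [1y] swap r/2=402/19247: DF=(1 − 402/19247·(0.964900))/(1+402/19247) = 4799/5000 ≈ 0.959800
step 3 [1.5y] zero: DF = P = 4717/5000 ≈ 0.943400

1 1/2 9649/10000
2 1 4799/5000
3 3/2 4717/5000
f(1y,1.5y) = ((4799/5000)/(4717/5000) − 1)/(1/2) = 164/4717 ≈ 3.4768%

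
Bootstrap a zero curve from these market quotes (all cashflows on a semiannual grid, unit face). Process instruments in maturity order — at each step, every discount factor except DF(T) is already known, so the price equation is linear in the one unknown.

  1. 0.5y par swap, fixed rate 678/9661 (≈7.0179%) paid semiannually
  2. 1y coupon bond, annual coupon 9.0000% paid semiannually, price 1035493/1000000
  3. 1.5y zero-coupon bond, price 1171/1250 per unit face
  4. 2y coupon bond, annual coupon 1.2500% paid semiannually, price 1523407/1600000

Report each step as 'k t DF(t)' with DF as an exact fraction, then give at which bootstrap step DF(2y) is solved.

step 1 [0.5y] swap r/2=339/9661: DF=(1 − 339/9661·(0))/(1+339/9661) = 9661/10000 ≈ 0.966100
step 2 [1y] bond c/2=9/200: DF=(1035493/1000000 − 9/200·(0.966100))/(1+9/200) = 9493/10000 ≈ 0.949300
step 3 [1.5y] zero: DF = P = 1171/1250 ≈ 0.936800
step 4 [2y] bond c/2=1/160: DF=(1523407/1600000 − 1/160·(0.966100+0.949300+0.936800))/(1+1/160) = 1857/2000 ≈ 0.928500

1 1/2 9661/10000
2 1 9493/10000
3 3/2 1171/1250
4 2 1857/2000
DF(2y) is solved at step 4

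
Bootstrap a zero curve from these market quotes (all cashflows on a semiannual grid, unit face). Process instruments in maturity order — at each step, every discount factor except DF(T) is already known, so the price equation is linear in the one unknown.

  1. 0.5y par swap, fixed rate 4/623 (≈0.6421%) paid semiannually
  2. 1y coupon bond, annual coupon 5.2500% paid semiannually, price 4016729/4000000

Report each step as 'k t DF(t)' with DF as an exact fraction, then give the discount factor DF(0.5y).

1 1/2 623/625
2 1 953/1000
DF(0.5y) = 623/625 ≈ 0.996800

step 1 [0.5y] swap r/2=2/623: DF=(1 − 2/623·(0))/(1+2/623) = 623/625 ≈ 0.996800
step 2 [1y] bond c/2=21/800: DF=(4016729/4000000 − 21/800·(0.996800))/(1+21/800) = 953/1000 ≈ 0.953000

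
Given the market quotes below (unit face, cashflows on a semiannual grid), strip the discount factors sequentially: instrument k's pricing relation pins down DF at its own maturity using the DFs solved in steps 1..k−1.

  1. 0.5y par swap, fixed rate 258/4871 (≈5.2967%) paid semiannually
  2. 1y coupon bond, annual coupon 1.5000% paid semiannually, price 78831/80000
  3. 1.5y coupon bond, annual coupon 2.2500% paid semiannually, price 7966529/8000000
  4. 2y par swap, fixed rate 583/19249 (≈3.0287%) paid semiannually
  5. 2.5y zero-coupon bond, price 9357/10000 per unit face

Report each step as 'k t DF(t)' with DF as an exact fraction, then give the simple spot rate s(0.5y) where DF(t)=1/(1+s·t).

1 1/2 4871/5000
2 1 2427/2500
3 3/2 9631/10000
4 2 9417/10000
5 5/2 9357/10000
s(0.5y) = (1/(4871/5000) − 1)/(1/2) = 258/4871 ≈ 5.2967%

step 1 [0.5y] swap r/2=129/4871: DF=(1 − 129/4871·(0))/(1+129/4871) = 4871/5000 ≈ 0.974200
step 2 [1y] bond c/2=3/400: DF=(78831/80000 − 3/400·(0.974200))/(1+3/400) = 2427/2500 ≈ 0.970800
step 3 [1.5y] bond c/2=9/800: DF=(7966529/8000000 − 9/800·(0.974200+0.970800))/(1+9/800) = 9631/10000 ≈ 0.963100
step 4 [2y] swap r/2=583/38498: DF=(1 − 583/38498·(0.974200+0.970800+0.963100))/(1+583/38498) = 9417/10000 ≈ 0.941700
step 5 [2.5y] zero: DF = P = 9357/10000 ≈ 0.935700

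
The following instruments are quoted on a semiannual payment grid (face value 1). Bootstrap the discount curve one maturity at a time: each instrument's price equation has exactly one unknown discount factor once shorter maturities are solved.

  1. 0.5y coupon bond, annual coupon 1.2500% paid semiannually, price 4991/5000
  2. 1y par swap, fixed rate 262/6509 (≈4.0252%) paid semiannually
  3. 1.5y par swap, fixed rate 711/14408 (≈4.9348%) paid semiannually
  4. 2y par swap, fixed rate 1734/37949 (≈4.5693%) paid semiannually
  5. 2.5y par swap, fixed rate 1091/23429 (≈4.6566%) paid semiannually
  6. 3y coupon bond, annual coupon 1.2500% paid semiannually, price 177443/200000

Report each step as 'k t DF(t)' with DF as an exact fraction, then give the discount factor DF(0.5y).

step 1 [0.5y] bond c/2=1/160: DF=(4991/5000 − 1/160·(0))/(1+1/160) = 124/125 ≈ 0.992000
step 2 [1y] swap r/2=131/6509: DF=(1 − 131/6509·(0.992000))/(1+131/6509) = 9607/10000 ≈ 0.960700
step 3 [1.5y] swap r/2=711/28816: DF=(1 − 711/28816·(0.992000+0.960700))/(1+711/28816) = 9289/10000 ≈ 0.928900
step 4 [2y] swap r/2=867/37949: DF=(1 − 867/37949·(0.992000+0.960700+0.928900))/(1+867/37949) = 9133/10000 ≈ 0.913300
step 5 [2.5y] swap r/2=1091/46858: DF=(1 − 1091/46858·(0.992000+0.960700+0.928900+0.913300))/(1+1091/46858) = 8909/10000 ≈ 0.890900
step 6 [3y] bond c/2=1/160: DF=(177443/200000 − 1/160·(0.992000+0.960700+0.928900+0.913300+0.890900))/(1+1/160) = 4263/5000 ≈ 0.852600

1 1/2 124/125
2 1 9607/10000
3 3/2 9289/10000
4 2 9133/10000
5 5/2 8909/10000
6 3 4263/5000
DF(0.5y) = 124/125 ≈ 0.992000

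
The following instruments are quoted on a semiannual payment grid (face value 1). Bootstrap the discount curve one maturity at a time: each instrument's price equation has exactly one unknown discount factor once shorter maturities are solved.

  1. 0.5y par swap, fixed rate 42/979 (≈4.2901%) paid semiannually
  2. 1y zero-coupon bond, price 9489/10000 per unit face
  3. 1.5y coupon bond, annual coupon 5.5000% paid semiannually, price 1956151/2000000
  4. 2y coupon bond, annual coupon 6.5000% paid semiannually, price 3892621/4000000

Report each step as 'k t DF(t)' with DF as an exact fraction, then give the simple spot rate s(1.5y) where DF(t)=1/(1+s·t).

step 1 [0.5y] swap r/2=21/979: DF=(1 − 21/979·(0))/(1+21/979) = 979/1000 ≈ 0.979000
step 2 [1y] zero: DF = P = 9489/10000 ≈ 0.948900
step 3 [1.5y] bond c/2=11/400: DF=(1956151/2000000 − 11/400·(0.979000+0.948900))/(1+11/400) = 9003/10000 ≈ 0.900300
step 4 [2y] bond c/2=13/400: DF=(3892621/4000000 − 13/400·(0.979000+0.948900+0.900300))/(1+13/400) = 1707/2000 ≈ 0.853500

1 1/2 979/1000
2 1 9489/10000
3 3/2 9003/10000
4 2 1707/2000
s(1.5y) = (1/(9003/10000) − 1)/(3/2) = 1994/27009 ≈ 7.3827%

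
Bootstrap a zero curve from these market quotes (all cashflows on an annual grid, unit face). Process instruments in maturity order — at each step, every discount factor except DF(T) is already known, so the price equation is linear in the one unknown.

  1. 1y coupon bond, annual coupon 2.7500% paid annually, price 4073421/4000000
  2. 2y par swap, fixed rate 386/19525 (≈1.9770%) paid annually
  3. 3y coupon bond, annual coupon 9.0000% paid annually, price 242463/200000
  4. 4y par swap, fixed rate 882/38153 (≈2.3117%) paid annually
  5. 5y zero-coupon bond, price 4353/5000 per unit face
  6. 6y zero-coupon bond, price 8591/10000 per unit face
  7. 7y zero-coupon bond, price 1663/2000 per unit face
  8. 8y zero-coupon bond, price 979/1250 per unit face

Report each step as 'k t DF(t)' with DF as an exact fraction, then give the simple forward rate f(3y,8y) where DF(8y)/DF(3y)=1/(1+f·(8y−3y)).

1 1 9911/10000
2 2 4807/5000
3 3 951/1000
4 4 4559/5000
5 5 4353/5000
6 6 8591/10000
7 7 1663/2000
8 8 979/1250
f(3y,8y) = ((951/1000)/(979/1250) − 1)/(5) = 839/19580 ≈ 4.2850%

step 1 [1y] bond c/1=11/400: DF=(4073421/4000000 − 11/400·(0))/(1+11/400) = 9911/10000 ≈ 0.991100
step 2 [2y] swap r/1=386/19525: DF=(1 − 386/19525·(0.991100))/(1+386/19525) = 4807/5000 ≈ 0.961400
step 3 [3y] bond c/1=9/100: DF=(242463/200000 − 9/100·(0.991100+0.961400))/(1+9/100) = 951/1000 ≈ 0.951000
step 4 [4y] swap r/1=882/38153: DF=(1 − 882/38153·(0.991100+0.961400+0.951000))/(1+882/38153) = 4559/5000 ≈ 0.911800
step 5 [5y] zero: DF = P = 4353/5000 ≈ 0.870600
step 6 [6y] zero: DF = P = 8591/10000 ≈ 0.859100
step 7 [7y] zero: DF = P = 1663/2000 ≈ 0.831500
step 8 [8y] zero: DF = P = 979/1250 ≈ 0.783200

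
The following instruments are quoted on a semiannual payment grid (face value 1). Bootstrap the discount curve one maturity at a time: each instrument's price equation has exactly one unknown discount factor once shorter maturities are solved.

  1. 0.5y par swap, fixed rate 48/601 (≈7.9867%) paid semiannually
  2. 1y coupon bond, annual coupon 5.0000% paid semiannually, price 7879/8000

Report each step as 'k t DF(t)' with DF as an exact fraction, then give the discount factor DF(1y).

1 1/2 601/625
2 1 4687/5000
DF(1y) = 4687/5000 ≈ 0.937400

step 1 [0.5y] swap r/2=24/601: DF=(1 − 24/601·(0))/(1+24/601) = 601/625 ≈ 0.961600
step 2 [1y] bond c/2=1/40: DF=(7879/8000 − 1/40·(0.961600))/(1+1/40) = 4687/5000 ≈ 0.937400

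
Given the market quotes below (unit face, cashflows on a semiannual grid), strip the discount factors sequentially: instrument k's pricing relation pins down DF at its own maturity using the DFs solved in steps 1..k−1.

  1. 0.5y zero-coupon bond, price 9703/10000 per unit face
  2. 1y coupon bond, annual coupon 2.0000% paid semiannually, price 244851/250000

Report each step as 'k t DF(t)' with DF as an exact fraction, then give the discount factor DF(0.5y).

1 1/2 9703/10000
2 1 9601/10000
DF(0.5y) = 9703/10000 ≈ 0.970300

step 1 [0.5y] zero: DF = P = 9703/10000 ≈ 0.970300
step 2 [1y] bond c/2=1/100: DF=(244851/250000 − 1/100·(0.970300))/(1+1/100) = 9601/10000 ≈ 0.960100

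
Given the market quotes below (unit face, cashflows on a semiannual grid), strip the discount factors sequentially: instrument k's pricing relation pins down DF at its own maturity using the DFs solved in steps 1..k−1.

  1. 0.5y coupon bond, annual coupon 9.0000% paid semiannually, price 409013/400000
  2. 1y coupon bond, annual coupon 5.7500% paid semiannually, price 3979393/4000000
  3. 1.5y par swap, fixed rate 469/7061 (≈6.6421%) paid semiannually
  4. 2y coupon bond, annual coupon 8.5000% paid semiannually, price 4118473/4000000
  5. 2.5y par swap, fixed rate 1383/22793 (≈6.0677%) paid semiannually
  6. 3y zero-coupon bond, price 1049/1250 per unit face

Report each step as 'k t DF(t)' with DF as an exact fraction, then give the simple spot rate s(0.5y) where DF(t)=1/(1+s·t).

1 1/2 1957/2000
2 1 9397/10000
3 3/2 4531/5000
4 2 349/400
5 5/2 8617/10000
6 3 1049/1250
s(0.5y) = (1/(1957/2000) − 1)/(1/2) = 86/1957 ≈ 4.3945%

step 1 [0.5y] bond c/2=9/200: DF=(409013/400000 − 9/200·(0))/(1+9/200) = 1957/2000 ≈ 0.978500
step 2 [1y] bond c/2=23/800: DF=(3979393/4000000 − 23/800·(0.978500))/(1+23/800) = 9397/10000 ≈ 0.939700
step 3 [1.5y] swap r/2=469/14122: DF=(1 − 469/14122·(0.978500+0.939700))/(1+469/14122) = 4531/5000 ≈ 0.906200
step 4 [2y] bond c/2=17/400: DF=(4118473/4000000 − 17/400·(0.978500+0.939700+0.906200))/(1+17/400) = 349/400 ≈ 0.872500
step 5 [2.5y] swap r/2=1383/45586: DF=(1 − 1383/45586·(0.978500+0.939700+0.906200+0.872500))/(1+1383/45586) = 8617/10000 ≈ 0.861700
step 6 [3y] zero: DF = P = 1049/1250 ≈ 0.839200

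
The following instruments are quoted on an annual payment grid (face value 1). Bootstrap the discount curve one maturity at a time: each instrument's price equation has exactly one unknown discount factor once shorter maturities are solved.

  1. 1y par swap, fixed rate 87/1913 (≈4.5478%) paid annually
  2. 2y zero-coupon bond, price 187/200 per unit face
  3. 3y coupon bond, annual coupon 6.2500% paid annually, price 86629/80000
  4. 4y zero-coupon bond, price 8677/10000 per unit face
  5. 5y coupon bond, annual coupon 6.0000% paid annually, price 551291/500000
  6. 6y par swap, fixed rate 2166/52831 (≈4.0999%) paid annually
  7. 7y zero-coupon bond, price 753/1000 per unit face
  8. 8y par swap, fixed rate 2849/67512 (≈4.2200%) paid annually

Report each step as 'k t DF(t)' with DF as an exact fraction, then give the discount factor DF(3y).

step 1 [1y] swap r/1=87/1913: DF=(1 − 87/1913·(0))/(1+87/1913) = 1913/2000 ≈ 0.956500
step 2 [2y] zero: DF = P = 187/200 ≈ 0.935000
step 3 [3y] bond c/1=1/16: DF=(86629/80000 − 1/16·(0.956500+0.935000))/(1+1/16) = 9079/10000 ≈ 0.907900
step 4 [4y] zero: DF = P = 8677/10000 ≈ 0.867700
step 5 [5y] bond c/1=3/50: DF=(551291/500000 − 3/50·(0.956500+0.935000+0.907900+0.867700))/(1+3/50) = 4163/5000 ≈ 0.832600
step 6 [6y] swap r/1=2166/52831: DF=(1 − 2166/52831·(0.956500+0.935000+0.907900+0.867700+0.832600))/(1+2166/52831) = 3917/5000 ≈ 0.783400
step 7 [7y] zero: DF = P = 753/1000 ≈ 0.753000
step 8 [8y] swap r/1=2849/67512: DF=(1 − 2849/67512·(0.956500+0.935000+0.907900+0.867700+0.832600+0.783400+0.753000))/(1+2849/67512) = 7151/10000 ≈ 0.715100

1 1 1913/2000
2 2 187/200
3 3 9079/10000
4 4 8677/10000
5 5 4163/5000
6 6 3917/5000
7 7 753/1000
8 8 7151/10000
DF(3y) = 9079/10000 ≈ 0.907900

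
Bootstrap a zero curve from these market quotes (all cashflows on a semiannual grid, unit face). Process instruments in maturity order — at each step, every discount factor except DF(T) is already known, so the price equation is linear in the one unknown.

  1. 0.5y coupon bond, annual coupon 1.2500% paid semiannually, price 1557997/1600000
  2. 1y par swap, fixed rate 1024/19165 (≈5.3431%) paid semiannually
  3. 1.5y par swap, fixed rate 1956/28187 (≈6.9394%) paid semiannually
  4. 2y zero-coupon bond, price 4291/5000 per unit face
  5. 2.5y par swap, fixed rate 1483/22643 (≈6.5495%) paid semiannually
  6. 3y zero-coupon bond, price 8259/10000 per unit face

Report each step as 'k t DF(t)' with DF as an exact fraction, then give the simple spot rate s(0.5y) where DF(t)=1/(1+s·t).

step 1 [0.5y] bond c/2=1/160: DF=(1557997/1600000 − 1/160·(0))/(1+1/160) = 9677/10000 ≈ 0.967700
step 2 [1y] swap r/2=512/19165: DF=(1 − 512/19165·(0.967700))/(1+512/19165) = 593/625 ≈ 0.948800
step 3 [1.5y] swap r/2=978/28187: DF=(1 − 978/28187·(0.967700+0.948800))/(1+978/28187) = 4511/5000 ≈ 0.902200
step 4 [2y] zero: DF = P = 4291/5000 ≈ 0.858200
step 5 [2.5y] swap r/2=1483/45286: DF=(1 − 1483/45286·(0.967700+0.948800+0.902200+0.858200))/(1+1483/45286) = 8517/10000 ≈ 0.851700
step 6 [3y] zero: DF = P = 8259/10000 ≈ 0.825900

1 1/2 9677/10000
2 1 593/625
3 3/2 4511/5000
4 2 4291/5000
5 5/2 8517/10000
6 3 8259/10000
s(0.5y) = (1/(9677/10000) − 1)/(1/2) = 646/9677 ≈ 6.6756%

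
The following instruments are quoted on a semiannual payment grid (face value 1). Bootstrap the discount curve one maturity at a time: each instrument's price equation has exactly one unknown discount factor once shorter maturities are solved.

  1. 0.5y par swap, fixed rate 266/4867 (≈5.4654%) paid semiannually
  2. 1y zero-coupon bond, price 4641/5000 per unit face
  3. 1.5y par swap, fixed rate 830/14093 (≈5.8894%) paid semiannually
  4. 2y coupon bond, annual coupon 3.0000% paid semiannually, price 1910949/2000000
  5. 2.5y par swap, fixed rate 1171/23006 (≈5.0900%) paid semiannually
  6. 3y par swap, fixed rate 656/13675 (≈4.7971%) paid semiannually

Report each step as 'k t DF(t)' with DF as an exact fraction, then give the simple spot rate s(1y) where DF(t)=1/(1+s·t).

step 1 [0.5y] swap r/2=133/4867: DF=(1 − 133/4867·(0))/(1+133/4867) = 4867/5000 ≈ 0.973400
step 2 [1y] zero: DF = P = 4641/5000 ≈ 0.928200
step 3 [1.5y] swap r/2=415/14093: DF=(1 − 415/14093·(0.973400+0.928200))/(1+415/14093) = 917/1000 ≈ 0.917000
step 4 [2y] bond c/2=3/200: DF=(1910949/2000000 − 3/200·(0.973400+0.928200+0.917000))/(1+3/200) = 8997/10000 ≈ 0.899700
step 5 [2.5y] swap r/2=1171/46012: DF=(1 − 1171/46012·(0.973400+0.928200+0.917000+0.899700))/(1+1171/46012) = 8829/10000 ≈ 0.882900
step 6 [3y] swap r/2=328/13675: DF=(1 − 328/13675·(0.973400+0.928200+0.917000+0.899700+0.882900))/(1+328/13675) = 543/625 ≈ 0.868800

1 1/2 4867/5000
2 1 4641/5000
3 3/2 917/1000
4 2 8997/10000
5 5/2 8829/10000
6 3 543/625
s(1y) = (1/(4641/5000) − 1)/(1) = 359/4641 ≈ 7.7354%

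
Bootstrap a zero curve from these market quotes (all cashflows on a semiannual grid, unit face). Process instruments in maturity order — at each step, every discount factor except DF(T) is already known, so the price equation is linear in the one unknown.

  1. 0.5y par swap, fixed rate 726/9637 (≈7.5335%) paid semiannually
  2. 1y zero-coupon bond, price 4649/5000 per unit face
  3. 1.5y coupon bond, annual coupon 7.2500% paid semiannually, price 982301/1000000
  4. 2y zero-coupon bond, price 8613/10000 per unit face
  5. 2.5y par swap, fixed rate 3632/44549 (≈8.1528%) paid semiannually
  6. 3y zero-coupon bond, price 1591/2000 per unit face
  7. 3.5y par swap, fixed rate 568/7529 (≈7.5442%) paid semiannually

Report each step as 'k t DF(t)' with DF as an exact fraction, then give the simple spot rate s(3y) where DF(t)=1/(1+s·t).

step 1 [0.5y] swap r/2=363/9637: DF=(1 − 363/9637·(0))/(1+363/9637) = 9637/10000 ≈ 0.963700
step 2 [1y] zero: DF = P = 4649/5000 ≈ 0.929800
step 3 [1.5y] bond c/2=29/800: DF=(982301/1000000 − 29/800·(0.963700+0.929800))/(1+29/800) = 8817/10000 ≈ 0.881700
step 4 [2y] zero: DF = P = 8613/10000 ≈ 0.861300
step 5 [2.5y] swap r/2=1816/44549: DF=(1 − 1816/44549·(0.963700+0.929800+0.881700+0.861300))/(1+1816/44549) = 1023/1250 ≈ 0.818400
step 6 [3y] zero: DF = P = 1591/2000 ≈ 0.795500
step 7 [3.5y] swap r/2=284/7529: DF=(1 − 284/7529·(0.963700+0.929800+0.881700+0.861300+0.818400+0.795500))/(1+284/7529) = 483/625 ≈ 0.772800

1 1/2 9637/10000
2 1 4649/5000
3 3/2 8817/10000
4 2 8613/10000
5 5/2 1023/1250
6 3 1591/2000
7 7/2 483/625
s(3y) = (1/(1591/2000) − 1)/(3) = 409/4773 ≈ 8.5690%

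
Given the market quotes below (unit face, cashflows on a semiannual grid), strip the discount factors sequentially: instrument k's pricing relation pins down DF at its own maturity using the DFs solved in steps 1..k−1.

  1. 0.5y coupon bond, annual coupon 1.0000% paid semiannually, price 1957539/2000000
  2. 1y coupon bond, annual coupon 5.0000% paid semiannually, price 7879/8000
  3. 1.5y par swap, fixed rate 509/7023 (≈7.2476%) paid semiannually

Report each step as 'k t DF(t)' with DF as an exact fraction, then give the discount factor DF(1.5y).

step 1 [0.5y] bond c/2=1/200: DF=(1957539/2000000 − 1/200·(0))/(1+1/200) = 9739/10000 ≈ 0.973900
step 2 [1y] bond c/2=1/40: DF=(7879/8000 − 1/40·(0.973900))/(1+1/40) = 9371/10000 ≈ 0.937100
step 3 [1.5y] swap r/2=509/14046: DF=(1 − 509/14046·(0.973900+0.937100))/(1+509/14046) = 4491/5000 ≈ 0.898200

1 1/2 9739/10000
2 1 9371/10000
3 3/2 4491/5000
DF(1.5y) = 4491/5000 ≈ 0.898200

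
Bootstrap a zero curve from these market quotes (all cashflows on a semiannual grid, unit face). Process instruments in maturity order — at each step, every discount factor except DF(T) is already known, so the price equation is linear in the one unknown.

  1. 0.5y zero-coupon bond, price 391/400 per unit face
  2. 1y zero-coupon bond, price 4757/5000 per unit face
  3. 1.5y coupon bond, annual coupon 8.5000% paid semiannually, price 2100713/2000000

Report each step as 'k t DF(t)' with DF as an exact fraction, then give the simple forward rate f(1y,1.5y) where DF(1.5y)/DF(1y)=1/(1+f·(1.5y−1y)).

step 1 [0.5y] zero: DF = P = 391/400 ≈ 0.977500
step 2 [1y] zero: DF = P = 4757/5000 ≈ 0.951400
step 3 [1.5y] bond c/2=17/400: DF=(2100713/2000000 − 17/400·(0.977500+0.951400))/(1+17/400) = 9289/10000 ≈ 0.928900

1 1/2 391/400
2 1 4757/5000
3 3/2 9289/10000
f(1y,1.5y) = ((4757/5000)/(9289/10000) − 1)/(1/2) = 450/9289 ≈ 4.8444%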